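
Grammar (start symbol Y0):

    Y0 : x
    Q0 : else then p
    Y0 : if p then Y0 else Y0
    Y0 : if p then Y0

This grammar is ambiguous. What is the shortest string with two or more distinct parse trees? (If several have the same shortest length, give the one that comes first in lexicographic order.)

if p then if p then x else x

length 1: no string has ≥2 trees
length 4: no string has ≥2 trees
length 6: no string has ≥2 trees
length 7: no string has ≥2 trees
length 9: if p then if p then x else x has 2 parse trees

Two derivations of if p then if p then x else x:
  Y0 ⇒ if p then Y0 else Y0 ⇒ if p then if p then Y0 else Y0 ⇒ if p then if p then x else Y0 ⇒ if p then if p then x else x
  Y0 ⇒ if p then Y0 ⇒ if p then if p then Y0 else Y0 ⇒ if p then if p then x else Y0 ⇒ if p then if p then x else x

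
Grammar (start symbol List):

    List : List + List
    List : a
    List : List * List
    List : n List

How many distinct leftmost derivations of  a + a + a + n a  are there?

Parse trees for a + a + a + n a:
  [List [List a] + [List [List a] + [List [List a] + [List n [List a]]]]]
  [List [List a] + [List [List [List a] + [List a]] + [List n [List a]]]]
  [List [List [List a] + [List a]] + [List [List a] + [List n [List a]]]]
  [List [List [List a] + [List [List a] + [List a]]] + [List n [List a]]]
  [List [List [List [List a] + [List a]] + [List a]] + [List n [List a]]]

5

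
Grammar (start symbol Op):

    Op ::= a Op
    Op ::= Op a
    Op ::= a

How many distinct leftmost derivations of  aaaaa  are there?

Parse trees for aaaaa (showing first 6 of 16):
  [Op a [Op a [Op a [Op a [Op a]]]]]
  [Op a [Op a [Op a [Op [Op a] a]]]]
  [Op a [Op a [Op [Op a [Op a]] a]]]
  [Op a [Op a [Op [Op [Op a] a] a]]]
  [Op a [Op [Op a [Op a [Op a]]] a]]
  [Op a [Op [Op a [Op [Op a] a]] a]]

16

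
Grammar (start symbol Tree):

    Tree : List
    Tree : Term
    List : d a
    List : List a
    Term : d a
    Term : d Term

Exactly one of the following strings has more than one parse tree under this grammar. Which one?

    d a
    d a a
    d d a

d a: 2 trees
d a a: 1 tree
d d a: 1 tree

d a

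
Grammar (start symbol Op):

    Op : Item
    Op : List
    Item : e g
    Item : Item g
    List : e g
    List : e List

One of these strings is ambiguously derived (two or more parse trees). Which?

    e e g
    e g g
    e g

e g

e e g: 1 tree
e g g: 1 tree
e g: 2 trees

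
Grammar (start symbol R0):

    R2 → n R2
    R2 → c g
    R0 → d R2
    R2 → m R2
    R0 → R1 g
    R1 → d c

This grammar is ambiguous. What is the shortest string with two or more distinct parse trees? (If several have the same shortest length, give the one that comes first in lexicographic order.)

length 3: d c g has 2 parse trees

Two derivations of d c g:
  R0 ⇒ d R2 ⇒ d c g
  R0 ⇒ R1 g ⇒ d c g

d c g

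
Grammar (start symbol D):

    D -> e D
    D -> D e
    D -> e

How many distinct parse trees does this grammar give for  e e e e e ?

16

Parse trees for e e e e e (showing first 6 of 16):
  [D e [D e [D e [D e [D e]]]]]
  [D e [D e [D e [D [D e] e]]]]
  [D e [D e [D [D e [D e]] e]]]
  [D e [D e [D [D [D e] e] e]]]
  [D e [D [D e [D e [D e]]] e]]
  [D e [D [D e [D [D e] e]] e]]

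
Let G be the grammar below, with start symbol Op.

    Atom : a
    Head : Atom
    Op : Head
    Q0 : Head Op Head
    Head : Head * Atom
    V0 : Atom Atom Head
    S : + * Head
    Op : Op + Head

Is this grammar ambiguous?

Unambiguous

(Q0, V0, S are unreachable from Op, so their rules don't affect L(Op).) This is a standard precedence ladder (Op over Head over Atom), with each level left-recursive on its own operator ('+' at Op, '*' at Head). That structure is LR(1), hence unambiguous.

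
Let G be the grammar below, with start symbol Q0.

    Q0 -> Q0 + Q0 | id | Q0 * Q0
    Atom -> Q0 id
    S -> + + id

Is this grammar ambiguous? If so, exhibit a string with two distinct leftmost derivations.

Witness: id * id * id

Derivation 1: Q0 ⇒ Q0 * Q0 ⇒ id * Q0 ⇒ id * Q0 * Q0 ⇒ id * id * Q0 ⇒ id * id * id
Derivation 2: Q0 ⇒ Q0 * Q0 ⇒ Q0 * Q0 * Q0 ⇒ id * Q0 * Q0 ⇒ id * id * Q0 ⇒ id * id * id

Two distinct leftmost derivations for the same string.

Ambiguous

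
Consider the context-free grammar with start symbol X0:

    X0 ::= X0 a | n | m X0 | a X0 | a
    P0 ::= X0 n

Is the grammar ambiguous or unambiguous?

Ambiguous

Witness: a a

Derivation 1: X0 ⇒ X0 a ⇒ a a
Derivation 2: X0 ⇒ a X0 ⇒ a a

Two distinct leftmost derivations for the same string.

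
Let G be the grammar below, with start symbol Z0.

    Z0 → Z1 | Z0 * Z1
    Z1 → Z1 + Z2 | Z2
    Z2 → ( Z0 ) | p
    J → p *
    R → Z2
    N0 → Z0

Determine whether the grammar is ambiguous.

Unambiguous

(J, R, N0 are unreachable from Z0, so their rules don't affect L(Z0).) This is a standard precedence ladder (Z0 over Z1 over Z2), with each level left-recursive on its own operator ('*' at Z0, '+' at Z1). That structure is LR(1), hence unambiguous.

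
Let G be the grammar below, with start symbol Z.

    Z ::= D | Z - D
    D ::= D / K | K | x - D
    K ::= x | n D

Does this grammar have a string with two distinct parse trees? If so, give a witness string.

Ambiguous

Witness: x - x

Derivation 1: Z ⇒ D ⇒ x - D ⇒ x - K ⇒ x - x
Derivation 2: Z ⇒ Z - D ⇒ D - D ⇒ K - D ⇒ x - D ⇒ x - K ⇒ x - x

Two distinct leftmost derivations for the same string.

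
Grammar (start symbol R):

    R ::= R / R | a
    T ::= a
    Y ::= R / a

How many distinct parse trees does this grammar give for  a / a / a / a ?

Parse trees for a / a / a / a:
  [R [R a] / [R [R a] / [R [R a] / [R a]]]]
  [R [R a] / [R [R [R a] / [R a]] / [R a]]]
  [R [R [R a] / [R a]] / [R [R a] / [R a]]]
  [R [R [R a] / [R [R a] / [R a]]] / [R a]]
  [R [R [R [R a] / [R a]] / [R a]] / [R a]]

5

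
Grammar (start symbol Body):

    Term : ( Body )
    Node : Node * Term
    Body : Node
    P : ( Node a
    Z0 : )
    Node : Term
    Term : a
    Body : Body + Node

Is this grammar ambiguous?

Only Body, Node, Term are reachable from Body; ignoring the rest: Body → Body + Node | Node  ;  Node → Node * Term | Term  — a left-associative chain with Term at the bottom. Each string factors uniquely by precedence.

Unambiguous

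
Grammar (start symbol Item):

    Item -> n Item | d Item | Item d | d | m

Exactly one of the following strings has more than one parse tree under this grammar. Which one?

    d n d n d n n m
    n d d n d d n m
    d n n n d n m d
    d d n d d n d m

d n d n d n n m: 1 tree
n d d n d d n m: 1 tree
d n n n d n m d: 7 trees
d d n d d n d m: 1 tree

d n n n d n m d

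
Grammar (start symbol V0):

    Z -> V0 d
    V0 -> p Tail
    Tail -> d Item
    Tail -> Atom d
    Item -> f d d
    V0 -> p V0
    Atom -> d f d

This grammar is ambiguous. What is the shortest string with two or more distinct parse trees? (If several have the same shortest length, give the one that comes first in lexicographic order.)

p d f d d

length 5: p d f d d has 2 parse trees

Two derivations of p d f d d:
  V0 ⇒ p Tail ⇒ p d Item ⇒ p d f d d
  V0 ⇒ p Tail ⇒ p Atom d ⇒ p d f d d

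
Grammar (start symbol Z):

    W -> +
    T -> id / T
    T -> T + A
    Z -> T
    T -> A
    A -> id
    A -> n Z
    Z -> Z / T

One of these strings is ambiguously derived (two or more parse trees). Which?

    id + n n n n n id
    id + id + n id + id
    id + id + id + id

id + id + n id + id

id + n n n n n id: 1 tree
id + id + n id + id: 2 trees
id + id + id + id: 1 tree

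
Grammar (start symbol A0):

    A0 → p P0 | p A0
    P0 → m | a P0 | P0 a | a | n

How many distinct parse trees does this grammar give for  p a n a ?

2

Parse trees for p a n a:
  [A0 p [P0 a [P0 [P0 n] a]]]
  [A0 p [P0 [P0 a [P0 n]] a]]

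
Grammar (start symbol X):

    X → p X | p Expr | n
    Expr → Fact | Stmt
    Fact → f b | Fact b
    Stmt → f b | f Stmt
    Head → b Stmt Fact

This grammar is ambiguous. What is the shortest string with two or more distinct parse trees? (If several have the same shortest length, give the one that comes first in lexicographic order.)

length 1: no string has ≥2 trees
length 2: no string has ≥2 trees
length 3: p f b has 2 parse trees

Two derivations of p f b:
  X ⇒ p Expr ⇒ p Fact ⇒ p f b
  X ⇒ p Expr ⇒ p Stmt ⇒ p f b

p f b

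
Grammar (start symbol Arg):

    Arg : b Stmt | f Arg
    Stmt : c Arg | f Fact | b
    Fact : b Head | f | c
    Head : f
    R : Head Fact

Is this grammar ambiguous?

Unambiguous

(R is unreachable from Arg, so its rules don't affect L(Arg).) Each reachable nonterminal has at most one production per leading terminal, and all productions are right-linear; the derivation is determined token-by-token.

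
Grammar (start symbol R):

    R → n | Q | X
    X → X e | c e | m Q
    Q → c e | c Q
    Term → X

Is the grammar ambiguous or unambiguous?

Ambiguous

Witness: c e

Derivation 1: R ⇒ Q ⇒ c e
Derivation 2: R ⇒ X ⇒ c e

Two distinct leftmost derivations for the same string.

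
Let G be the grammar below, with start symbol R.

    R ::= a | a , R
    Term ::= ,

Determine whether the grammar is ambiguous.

Only R is reachable from R; ignoring the rest: The reachable grammar is A → atom sep A | atom. Each atom is followed by either the separator (recurse) or end-of-string (stop) — no choice point.

Unambiguous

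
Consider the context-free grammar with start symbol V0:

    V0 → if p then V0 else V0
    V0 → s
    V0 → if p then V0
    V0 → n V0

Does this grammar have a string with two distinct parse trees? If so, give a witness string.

Witness: if p then if p then s else s

Derivation 1: V0 ⇒ if p then V0 else V0 ⇒ if p then if p then V0 else V0 ⇒ if p then if p then s else V0 ⇒ if p then if p then s else s
Derivation 2: V0 ⇒ if p then V0 ⇒ if p then if p then V0 else V0 ⇒ if p then if p then s else V0 ⇒ if p then if p then s else s

Two distinct leftmost derivations for the same string.

Ambiguous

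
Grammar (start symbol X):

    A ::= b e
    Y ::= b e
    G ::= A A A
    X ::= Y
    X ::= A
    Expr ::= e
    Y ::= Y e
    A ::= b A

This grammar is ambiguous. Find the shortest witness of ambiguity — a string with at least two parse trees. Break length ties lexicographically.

length 2: b e has 2 parse trees

Two derivations of b e:
  X ⇒ Y ⇒ b e
  X ⇒ A ⇒ b e

b e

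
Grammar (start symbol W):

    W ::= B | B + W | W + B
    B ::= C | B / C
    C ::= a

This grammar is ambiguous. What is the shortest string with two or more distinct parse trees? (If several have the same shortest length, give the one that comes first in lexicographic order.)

a + a

length 1: no string has ≥2 trees
length 3: a + a has 2 parse trees

Two derivations of a + a:
  W ⇒ B + W ⇒ C + W ⇒ a + W ⇒ a + B ⇒ a + C ⇒ a + a
  W ⇒ W + B ⇒ B + B ⇒ C + B ⇒ a + B ⇒ a + C ⇒ a + a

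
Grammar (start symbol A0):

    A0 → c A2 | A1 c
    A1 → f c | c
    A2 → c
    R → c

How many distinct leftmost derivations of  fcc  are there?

Parse trees for fcc:
  [A0 [A1 f c] c]

1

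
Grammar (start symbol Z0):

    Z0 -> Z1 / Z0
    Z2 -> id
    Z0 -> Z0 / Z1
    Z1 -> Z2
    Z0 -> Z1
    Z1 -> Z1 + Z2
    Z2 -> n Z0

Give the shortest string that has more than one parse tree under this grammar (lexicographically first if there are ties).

id / id

length 1: no string has ≥2 trees
length 2: no string has ≥2 trees
length 3: id / id has 2 parse trees

Two derivations of id / id:
  Z0 ⇒ Z1 / Z0 ⇒ Z2 / Z0 ⇒ id / Z0 ⇒ id / Z1 ⇒ id / Z2 ⇒ id / id
  Z0 ⇒ Z0 / Z1 ⇒ Z1 / Z1 ⇒ Z2 / Z1 ⇒ id / Z1 ⇒ id / Z2 ⇒ id / id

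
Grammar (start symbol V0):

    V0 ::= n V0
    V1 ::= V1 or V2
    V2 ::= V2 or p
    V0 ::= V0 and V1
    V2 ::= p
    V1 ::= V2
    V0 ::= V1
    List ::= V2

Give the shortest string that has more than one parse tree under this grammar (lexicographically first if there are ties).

p or p

length 1: no string has ≥2 trees
length 2: no string has ≥2 trees
length 3: p or p has 2 parse trees

Two derivations of p or p:
  V0 ⇒ V1 ⇒ V1 or V2 ⇒ V2 or V2 ⇒ p or V2 ⇒ p or p
  V0 ⇒ V1 ⇒ V2 ⇒ V2 or p ⇒ p or p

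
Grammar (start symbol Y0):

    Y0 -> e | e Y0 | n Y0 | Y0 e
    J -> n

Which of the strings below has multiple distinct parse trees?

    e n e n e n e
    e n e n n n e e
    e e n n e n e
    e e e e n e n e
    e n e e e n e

e n e n n n e e

e n e n e n e: 1 tree
e n e n n n e e: 8 trees
e e n n e n e: 1 tree
e e e e n e n e: 1 tree
e n e e e n e: 1 tree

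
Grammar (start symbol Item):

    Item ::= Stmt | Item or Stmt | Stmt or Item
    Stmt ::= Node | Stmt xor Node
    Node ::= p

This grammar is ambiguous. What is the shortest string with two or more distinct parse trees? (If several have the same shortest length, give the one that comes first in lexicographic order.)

length 1: no string has ≥2 trees
length 3: p or p has 2 parse trees

Two derivations of p or p:
  Item ⇒ Item or Stmt ⇒ Stmt or Stmt ⇒ Node or Stmt ⇒ p or Stmt ⇒ p or Node ⇒ p or p
  Item ⇒ Stmt or Item ⇒ Node or Item ⇒ p or Item ⇒ p or Stmt ⇒ p or Node ⇒ p or p

p or p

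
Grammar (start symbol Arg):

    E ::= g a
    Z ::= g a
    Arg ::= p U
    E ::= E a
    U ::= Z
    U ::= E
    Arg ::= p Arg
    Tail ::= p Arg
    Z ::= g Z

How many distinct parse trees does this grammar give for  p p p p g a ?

Parse trees for p p p p g a:
  [Arg p [Arg p [Arg p [Arg p [U [Z g a]]]]]]
  [Arg p [Arg p [Arg p [Arg p [U [E g a]]]]]]

2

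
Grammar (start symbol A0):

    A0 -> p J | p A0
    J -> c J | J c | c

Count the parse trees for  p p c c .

2

Parse trees for p p c c:
  [A0 p [A0 p [J c [J c]]]]
  [A0 p [A0 p [J [J c] c]]]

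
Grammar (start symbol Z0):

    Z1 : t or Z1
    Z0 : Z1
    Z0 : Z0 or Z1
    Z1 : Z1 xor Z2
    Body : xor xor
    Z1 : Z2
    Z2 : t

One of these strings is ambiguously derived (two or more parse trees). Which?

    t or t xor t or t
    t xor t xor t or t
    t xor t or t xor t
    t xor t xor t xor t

t or t xor t or t

t or t xor t or t: 3 trees
t xor t xor t or t: 1 tree
t xor t or t xor t: 1 tree
t xor t xor t xor t: 1 tree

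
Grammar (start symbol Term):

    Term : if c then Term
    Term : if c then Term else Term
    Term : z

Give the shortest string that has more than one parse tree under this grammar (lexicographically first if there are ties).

length 1: no string has ≥2 trees
length 4: no string has ≥2 trees
length 6: no string has ≥2 trees
length 7: no string has ≥2 trees
length 9: if c then if c then z else z has 2 parse trees

Two derivations of if c then if c then z else z:
  Term ⇒ if c then Term ⇒ if c then if c then Term else Term ⇒ if c then if c then z else Term ⇒ if c then if c then z else z
  Term ⇒ if c then Term else Term ⇒ if c then if c then Term else Term ⇒ if c then if c then z else Term ⇒ if c then if c then z else z

if c then if c then z else z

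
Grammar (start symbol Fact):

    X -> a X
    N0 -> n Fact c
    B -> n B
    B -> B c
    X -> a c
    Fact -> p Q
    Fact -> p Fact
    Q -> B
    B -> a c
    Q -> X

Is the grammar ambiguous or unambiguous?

Ambiguous

Witness: p a c

Derivation 1: Fact ⇒ p Q ⇒ p B ⇒ p a c
Derivation 2: Fact ⇒ p Q ⇒ p X ⇒ p a c

Two distinct leftmost derivations for the same string.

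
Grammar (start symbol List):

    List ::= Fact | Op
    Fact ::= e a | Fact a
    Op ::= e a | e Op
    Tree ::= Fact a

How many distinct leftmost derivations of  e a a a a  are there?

Parse trees for e a a a a:
  [List [Fact [Fact [Fact [Fact e a] a] a] a]]

1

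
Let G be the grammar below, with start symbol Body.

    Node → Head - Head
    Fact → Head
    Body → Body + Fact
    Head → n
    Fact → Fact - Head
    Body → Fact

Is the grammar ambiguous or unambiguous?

Unambiguous

(Node is unreachable from Body, so its rules don't affect L(Body).) Body → Body + Fact | Fact  ;  Fact → Fact - Head | Head  — a left-associative chain with Head at the bottom. Each string factors uniquely by precedence.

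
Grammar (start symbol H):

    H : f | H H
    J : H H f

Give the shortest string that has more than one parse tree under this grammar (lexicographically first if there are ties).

length 1: no string has ≥2 trees
length 2: no string has ≥2 trees
length 3: f f f has 2 parse trees

Two derivations of f f f:
  H ⇒ H H ⇒ f H ⇒ f H H ⇒ f f H ⇒ f f f
  H ⇒ H H ⇒ H H H ⇒ f H H ⇒ f f H ⇒ f f f

f f f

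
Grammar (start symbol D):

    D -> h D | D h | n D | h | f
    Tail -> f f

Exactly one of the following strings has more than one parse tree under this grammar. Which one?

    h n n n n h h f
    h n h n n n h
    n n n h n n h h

n n n h n n h h

h n n n n h h f: 1 tree
h n h n n n h: 1 tree
n n n h n n h h: 8 trees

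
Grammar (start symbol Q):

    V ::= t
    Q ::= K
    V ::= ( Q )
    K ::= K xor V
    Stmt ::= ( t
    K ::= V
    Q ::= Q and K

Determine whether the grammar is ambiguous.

Unambiguous

Only Q, K, V are reachable from Q; ignoring the rest: Q → Q and K | K  ;  K → K xor V | V  — a left-associative chain with V at the bottom. Each string factors uniquely by precedence.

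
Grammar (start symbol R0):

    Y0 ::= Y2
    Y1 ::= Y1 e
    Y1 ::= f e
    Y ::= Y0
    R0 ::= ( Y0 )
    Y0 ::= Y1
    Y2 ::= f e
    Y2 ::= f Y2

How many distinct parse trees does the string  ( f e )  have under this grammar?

2

Parse trees for ( f e ):
  [R0 ( [Y0 [Y2 f e]] )]
  [R0 ( [Y0 [Y1 f e]] )]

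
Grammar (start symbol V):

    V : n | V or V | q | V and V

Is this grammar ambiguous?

Ambiguous

Witness: n and n and n

Derivation 1: V ⇒ V and V ⇒ n and V ⇒ n and V and V ⇒ n and n and V ⇒ n and n and n
Derivation 2: V ⇒ V and V ⇒ V and V and V ⇒ n and V and V ⇒ n and n and V ⇒ n and n and n

Two distinct leftmost derivations for the same string.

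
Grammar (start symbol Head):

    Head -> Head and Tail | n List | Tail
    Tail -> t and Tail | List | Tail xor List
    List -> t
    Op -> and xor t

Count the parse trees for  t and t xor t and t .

3

Parse trees for t and t xor t and t:
  [Head [Head [Head [Tail [List t]]] and [Tail [Tail [List t]] xor [List t]]] and [Tail [List t]]]
  [Head [Head [Tail t and [Tail [Tail [List t]] xor [List t]]]] and [Tail [List t]]]
  [Head [Head [Tail [Tail t and [Tail [List t]]] xor [List t]]] and [Tail [List t]]]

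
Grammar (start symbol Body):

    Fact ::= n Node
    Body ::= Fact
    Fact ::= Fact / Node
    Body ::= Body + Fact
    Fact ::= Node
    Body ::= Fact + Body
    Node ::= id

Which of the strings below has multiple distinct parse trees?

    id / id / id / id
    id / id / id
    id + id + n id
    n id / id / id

id + id + n id

id / id / id / id: 1 tree
id / id / id: 1 tree
id + id + n id: 4 trees
n id / id / id: 1 tree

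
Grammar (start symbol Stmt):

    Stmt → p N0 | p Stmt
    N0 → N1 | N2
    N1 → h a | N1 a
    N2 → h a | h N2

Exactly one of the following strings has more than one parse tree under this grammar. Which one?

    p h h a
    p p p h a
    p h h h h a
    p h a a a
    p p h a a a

p h h a: 1 tree
p p p h a: 2 trees
p h h h h a: 1 tree
p h a a a: 1 tree
p p h a a a: 1 tree

p p p h a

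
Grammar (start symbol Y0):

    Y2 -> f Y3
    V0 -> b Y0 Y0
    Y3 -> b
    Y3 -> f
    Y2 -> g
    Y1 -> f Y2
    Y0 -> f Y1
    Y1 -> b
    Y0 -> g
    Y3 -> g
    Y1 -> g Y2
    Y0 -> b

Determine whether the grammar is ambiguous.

Only Y0, Y1, Y2, Y3 are reachable from Y0; ignoring the rest: Each reachable nonterminal has at most one production per leading terminal, and all productions are right-linear; the derivation is determined token-by-token.

Unambiguous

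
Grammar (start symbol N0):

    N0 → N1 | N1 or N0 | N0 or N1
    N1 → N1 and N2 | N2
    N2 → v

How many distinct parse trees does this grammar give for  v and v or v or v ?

Parse trees for v and v or v or v:
  [N0 [N1 [N1 [N2 v]] and [N2 v]] or [N0 [N1 [N2 v]] or [N0 [N1 [N2 v]]]]]
  [N0 [N1 [N1 [N2 v]] and [N2 v]] or [N0 [N0 [N1 [N2 v]]] or [N1 [N2 v]]]]
  [N0 [N0 [N1 [N1 [N2 v]] and [N2 v]] or [N0 [N1 [N2 v]]]] or [N1 [N2 v]]]
  [N0 [N0 [N0 [N1 [N1 [N2 v]] and [N2 v]]] or [N1 [N2 v]]] or [N1 [N2 v]]]

4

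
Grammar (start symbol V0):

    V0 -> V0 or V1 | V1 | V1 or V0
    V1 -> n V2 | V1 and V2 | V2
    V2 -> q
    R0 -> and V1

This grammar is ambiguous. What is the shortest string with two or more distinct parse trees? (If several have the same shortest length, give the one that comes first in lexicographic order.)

q or q

length 1: no string has ≥2 trees
length 2: no string has ≥2 trees
length 3: q or q has 2 parse trees

Two derivations of q or q:
  V0 ⇒ V0 or V1 ⇒ V1 or V1 ⇒ V2 or V1 ⇒ q or V1 ⇒ q or V2 ⇒ q or q
  V0 ⇒ V1 or V0 ⇒ V2 or V0 ⇒ q or V0 ⇒ q or V1 ⇒ q or V2 ⇒ q or q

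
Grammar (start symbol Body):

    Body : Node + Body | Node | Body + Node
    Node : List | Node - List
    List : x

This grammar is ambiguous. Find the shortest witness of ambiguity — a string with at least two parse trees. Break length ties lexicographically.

length 1: no string has ≥2 trees
length 3: x + x has 2 parse trees

Two derivations of x + x:
  Body ⇒ Node + Body ⇒ List + Body ⇒ x + Body ⇒ x + Node ⇒ x + List ⇒ x + x
  Body ⇒ Body + Node ⇒ Node + Node ⇒ List + Node ⇒ x + Node ⇒ x + List ⇒ x + x

x + x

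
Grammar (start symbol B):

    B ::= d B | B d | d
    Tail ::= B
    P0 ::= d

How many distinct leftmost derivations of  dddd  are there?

Parse trees for dddd:
  [B d [B d [B d [B d]]]]
  [B d [B d [B [B d] d]]]
  [B d [B [B d [B d]] d]]
  [B d [B [B [B d] d] d]]
  [B [B d [B d [B d]]] d]
  [B [B d [B [B d] d]] d]
  [B [B [B d [B d]] d] d]
  [B [B [B [B d] d] d] d]

8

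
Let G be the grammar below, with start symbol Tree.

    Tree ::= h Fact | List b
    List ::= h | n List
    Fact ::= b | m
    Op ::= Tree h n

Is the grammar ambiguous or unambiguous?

Ambiguous

Witness: h b

Derivation 1: Tree ⇒ h Fact ⇒ h b
Derivation 2: Tree ⇒ List b ⇒ h b

Two distinct leftmost derivations for the same string.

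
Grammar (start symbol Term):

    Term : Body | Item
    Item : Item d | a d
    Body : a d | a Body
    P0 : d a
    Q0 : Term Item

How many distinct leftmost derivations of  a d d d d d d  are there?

Parse trees for a d d d d d d:
  [Term [Item [Item [Item [Item [Item [Item a d] d] d] d] d] d]]

1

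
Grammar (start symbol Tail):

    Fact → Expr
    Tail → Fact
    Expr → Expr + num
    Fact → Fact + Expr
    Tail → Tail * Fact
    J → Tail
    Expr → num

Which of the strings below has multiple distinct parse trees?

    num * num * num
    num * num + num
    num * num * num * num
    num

num * num + num

num * num * num: 1 tree
num * num + num: 2 trees
num * num * num * num: 1 tree
num: 1 tree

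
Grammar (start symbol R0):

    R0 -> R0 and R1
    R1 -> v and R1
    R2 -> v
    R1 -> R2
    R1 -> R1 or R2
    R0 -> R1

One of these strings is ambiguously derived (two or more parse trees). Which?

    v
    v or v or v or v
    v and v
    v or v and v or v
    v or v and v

v and v

v: 1 tree
v or v or v or v: 1 tree
v and v: 2 trees
v or v and v or v: 1 tree
v or v and v: 1 tree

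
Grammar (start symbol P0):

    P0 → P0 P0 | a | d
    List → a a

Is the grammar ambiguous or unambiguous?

Ambiguous

Witness: a a a

Derivation 1: P0 ⇒ P0 P0 ⇒ P0 P0 P0 ⇒ a P0 P0 ⇒ a a P0 ⇒ a a a
Derivation 2: P0 ⇒ P0 P0 ⇒ a P0 ⇒ a P0 P0 ⇒ a a P0 ⇒ a a a

Two distinct leftmost derivations for the same string.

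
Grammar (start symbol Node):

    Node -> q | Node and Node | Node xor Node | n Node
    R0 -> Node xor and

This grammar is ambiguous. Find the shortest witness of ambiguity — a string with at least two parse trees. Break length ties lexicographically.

length 1: no string has ≥2 trees
length 2: no string has ≥2 trees
length 3: no string has ≥2 trees
length 4: n q and q has 2 parse trees

Two derivations of n q and q:
  Node ⇒ Node and Node ⇒ n Node and Node ⇒ n q and Node ⇒ n q and q
  Node ⇒ n Node ⇒ n Node and Node ⇒ n q and Node ⇒ n q and q

n q and q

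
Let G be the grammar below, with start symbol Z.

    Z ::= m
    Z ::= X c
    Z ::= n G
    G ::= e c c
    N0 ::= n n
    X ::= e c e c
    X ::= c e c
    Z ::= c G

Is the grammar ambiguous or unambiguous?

Ambiguous

Witness: c e c c

Derivation 1: Z ⇒ X c ⇒ c e c c
Derivation 2: Z ⇒ c G ⇒ c e c c

Two distinct leftmost derivations for the same string.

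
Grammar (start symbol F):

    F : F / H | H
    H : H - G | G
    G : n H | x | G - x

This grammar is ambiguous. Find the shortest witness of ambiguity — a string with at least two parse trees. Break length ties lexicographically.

x - x

length 1: no string has ≥2 trees
length 2: no string has ≥2 trees
length 3: x - x has 2 parse trees

Two derivations of x - x:
  F ⇒ H ⇒ H - G ⇒ G - G ⇒ x - G ⇒ x - x
  F ⇒ H ⇒ G ⇒ G - x ⇒ x - x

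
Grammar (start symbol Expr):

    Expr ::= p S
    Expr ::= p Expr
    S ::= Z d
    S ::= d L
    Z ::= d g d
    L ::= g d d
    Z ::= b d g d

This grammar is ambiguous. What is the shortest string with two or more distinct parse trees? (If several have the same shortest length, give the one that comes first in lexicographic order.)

length 5: p d g d d has 2 parse trees

Two derivations of p d g d d:
  Expr ⇒ p S ⇒ p Z d ⇒ p d g d d
  Expr ⇒ p S ⇒ p d L ⇒ p d g d d

p d g d d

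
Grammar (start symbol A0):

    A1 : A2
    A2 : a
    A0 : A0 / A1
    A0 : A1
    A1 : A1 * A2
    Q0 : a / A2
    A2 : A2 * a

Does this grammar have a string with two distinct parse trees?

Witness: a * a

Derivation 1: A0 ⇒ A1 ⇒ A2 ⇒ A2 * a ⇒ a * a
Derivation 2: A0 ⇒ A1 ⇒ A1 * A2 ⇒ A2 * A2 ⇒ a * A2 ⇒ a * a

Two distinct leftmost derivations for the same string.

Ambiguous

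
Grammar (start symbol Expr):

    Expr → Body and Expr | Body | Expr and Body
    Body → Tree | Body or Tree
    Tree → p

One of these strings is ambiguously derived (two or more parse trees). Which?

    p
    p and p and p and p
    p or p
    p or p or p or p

p: 1 tree
p and p and p and p: 8 trees
p or p: 1 tree
p or p or p or p: 1 tree

p and p and p and p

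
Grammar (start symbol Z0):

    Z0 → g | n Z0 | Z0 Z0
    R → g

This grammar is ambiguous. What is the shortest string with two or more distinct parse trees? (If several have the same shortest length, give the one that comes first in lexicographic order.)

g g g

length 1: no string has ≥2 trees
length 2: no string has ≥2 trees
length 3: g g g has 2 parse trees

Two derivations of g g g:
  Z0 ⇒ Z0 Z0 ⇒ g Z0 ⇒ g Z0 Z0 ⇒ g g Z0 ⇒ g g g
  Z0 ⇒ Z0 Z0 ⇒ Z0 Z0 Z0 ⇒ g Z0 Z0 ⇒ g g Z0 ⇒ g g g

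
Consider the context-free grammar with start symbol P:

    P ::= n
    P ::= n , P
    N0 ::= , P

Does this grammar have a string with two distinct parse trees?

Unambiguous

Only P is reachable from P; ignoring the rest: The reachable grammar is A → atom sep A | atom. Each atom is followed by either the separator (recurse) or end-of-string (stop) — no choice point.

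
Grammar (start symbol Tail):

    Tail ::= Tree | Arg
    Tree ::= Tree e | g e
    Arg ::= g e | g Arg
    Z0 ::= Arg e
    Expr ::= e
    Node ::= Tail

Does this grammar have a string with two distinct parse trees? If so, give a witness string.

Witness: g e

Derivation 1: Tail ⇒ Tree ⇒ g e
Derivation 2: Tail ⇒ Arg ⇒ g e

Two distinct leftmost derivations for the same string.

Ambiguous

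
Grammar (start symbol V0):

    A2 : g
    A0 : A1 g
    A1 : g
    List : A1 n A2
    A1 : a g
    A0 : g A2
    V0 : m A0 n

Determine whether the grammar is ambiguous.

Witness: m g g n

Derivation 1: V0 ⇒ m A0 n ⇒ m A1 g n ⇒ m g g n
Derivation 2: V0 ⇒ m A0 n ⇒ m g A2 n ⇒ m g g n

Two distinct leftmost derivations for the same string.

Ambiguous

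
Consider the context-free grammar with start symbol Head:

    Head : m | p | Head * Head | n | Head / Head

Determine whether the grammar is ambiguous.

Witness: m * m * m

Derivation 1: Head ⇒ Head * Head ⇒ m * Head ⇒ m * Head * Head ⇒ m * m * Head ⇒ m * m * m
Derivation 2: Head ⇒ Head * Head ⇒ Head * Head * Head ⇒ m * Head * Head ⇒ m * m * Head ⇒ m * m * m

Two distinct leftmost derivations for the same string.

Ambiguous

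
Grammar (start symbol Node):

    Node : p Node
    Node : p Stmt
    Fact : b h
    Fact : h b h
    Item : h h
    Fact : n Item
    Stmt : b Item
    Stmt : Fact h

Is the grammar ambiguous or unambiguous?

Witness: p b h h

Derivation 1: Node ⇒ p Stmt ⇒ p b Item ⇒ p b h h
Derivation 2: Node ⇒ p Stmt ⇒ p Fact h ⇒ p b h h

Two distinct leftmost derivations for the same string.

Ambiguous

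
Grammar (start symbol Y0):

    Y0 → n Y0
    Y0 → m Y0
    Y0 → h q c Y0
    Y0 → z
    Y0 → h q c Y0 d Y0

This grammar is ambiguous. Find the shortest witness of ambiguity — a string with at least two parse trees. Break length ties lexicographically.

length 1: no string has ≥2 trees
length 2: no string has ≥2 trees
length 3: no string has ≥2 trees
length 4: no string has ≥2 trees
length 5: no string has ≥2 trees
length 6: no string has ≥2 trees
length 7: no string has ≥2 trees
length 8: no string has ≥2 trees
length 9: h q c h q c z d z has 2 parse trees

Two derivations of h q c h q c z d z:
  Y0 ⇒ h q c Y0 ⇒ h q c h q c Y0 d Y0 ⇒ h q c h q c z d Y0 ⇒ h q c h q c z d z
  Y0 ⇒ h q c Y0 d Y0 ⇒ h q c h q c Y0 d Y0 ⇒ h q c h q c z d Y0 ⇒ h q c h q c z d z

h q c h q c z d z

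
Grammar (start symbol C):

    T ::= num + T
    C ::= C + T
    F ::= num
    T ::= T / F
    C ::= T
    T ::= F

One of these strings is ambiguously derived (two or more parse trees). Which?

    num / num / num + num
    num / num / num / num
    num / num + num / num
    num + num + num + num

num / num / num + num: 1 tree
num / num / num / num: 1 tree
num / num + num / num: 1 tree
num + num + num + num: 8 trees

num + num + num + num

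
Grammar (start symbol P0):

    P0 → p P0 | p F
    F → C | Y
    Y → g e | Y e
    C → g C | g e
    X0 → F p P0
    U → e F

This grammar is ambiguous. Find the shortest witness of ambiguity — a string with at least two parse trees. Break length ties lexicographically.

p g e

length 3: p g e has 2 parse trees

Two derivations of p g e:
  P0 ⇒ p F ⇒ p C ⇒ p g e
  P0 ⇒ p F ⇒ p Y ⇒ p g e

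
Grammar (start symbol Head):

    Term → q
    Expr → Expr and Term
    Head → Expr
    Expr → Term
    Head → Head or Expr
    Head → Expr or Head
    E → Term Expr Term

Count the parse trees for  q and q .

Parse trees for q and q:
  [Head [Expr [Expr [Term q]] and [Term q]]]

1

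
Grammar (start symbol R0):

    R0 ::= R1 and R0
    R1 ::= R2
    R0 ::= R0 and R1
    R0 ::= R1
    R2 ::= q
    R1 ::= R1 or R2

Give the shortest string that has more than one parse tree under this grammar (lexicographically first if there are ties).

q and q

length 1: no string has ≥2 trees
length 3: q and q has 2 parse trees

Two derivations of q and q:
  R0 ⇒ R1 and R0 ⇒ R2 and R0 ⇒ q and R0 ⇒ q and R1 ⇒ q and R2 ⇒ q and q
  R0 ⇒ R0 and R1 ⇒ R1 and R1 ⇒ R2 and R1 ⇒ q and R1 ⇒ q and R2 ⇒ q and q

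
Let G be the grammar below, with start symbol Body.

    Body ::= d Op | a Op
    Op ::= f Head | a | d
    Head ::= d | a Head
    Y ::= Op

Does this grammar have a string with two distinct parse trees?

Unambiguous

(Y is unreachable from Body, so its rules don't affect L(Body).) Each reachable nonterminal has at most one production per leading terminal, and all productions are right-linear; the derivation is determined token-by-token.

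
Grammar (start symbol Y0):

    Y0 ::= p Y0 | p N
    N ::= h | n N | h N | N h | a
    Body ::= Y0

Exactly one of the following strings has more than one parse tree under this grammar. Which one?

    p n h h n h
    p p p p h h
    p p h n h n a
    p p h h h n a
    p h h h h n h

p n h h n h: 1 tree
p p p p h h: 2 trees
p p h n h n a: 1 tree
p p h h h n a: 1 tree
p h h h h n h: 1 tree

p p p p h h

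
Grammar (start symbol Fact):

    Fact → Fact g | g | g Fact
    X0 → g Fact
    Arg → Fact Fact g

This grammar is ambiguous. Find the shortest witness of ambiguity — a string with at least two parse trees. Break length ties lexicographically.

length 1: no string has ≥2 trees
length 2: g g has 2 parse trees

Two derivations of g g:
  Fact ⇒ Fact g ⇒ g g
  Fact ⇒ g Fact ⇒ g g

g g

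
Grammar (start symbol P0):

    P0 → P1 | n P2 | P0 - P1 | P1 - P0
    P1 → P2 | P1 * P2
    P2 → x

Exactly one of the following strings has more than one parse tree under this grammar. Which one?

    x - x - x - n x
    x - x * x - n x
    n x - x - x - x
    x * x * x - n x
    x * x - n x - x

x - x - x - n x: 1 tree
x - x * x - n x: 1 tree
n x - x - x - x: 1 tree
x * x * x - n x: 1 tree
x * x - n x - x: 2 trees

x * x - n x - x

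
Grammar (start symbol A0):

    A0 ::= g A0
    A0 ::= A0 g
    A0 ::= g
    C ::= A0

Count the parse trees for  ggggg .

Parse trees for ggggg (showing first 6 of 16):
  [A0 g [A0 g [A0 g [A0 g [A0 g]]]]]
  [A0 g [A0 g [A0 g [A0 [A0 g] g]]]]
  [A0 g [A0 g [A0 [A0 g [A0 g]] g]]]
  [A0 g [A0 g [A0 [A0 [A0 g] g] g]]]
  [A0 g [A0 [A0 g [A0 g [A0 g]]] g]]
  [A0 g [A0 [A0 g [A0 [A0 g] g]] g]]

16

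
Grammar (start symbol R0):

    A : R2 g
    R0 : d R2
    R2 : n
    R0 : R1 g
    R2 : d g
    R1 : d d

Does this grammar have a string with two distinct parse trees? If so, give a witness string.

Witness: d d g

Derivation 1: R0 ⇒ d R2 ⇒ d d g
Derivation 2: R0 ⇒ R1 g ⇒ d d g

Two distinct leftmost derivations for the same string.

Ambiguous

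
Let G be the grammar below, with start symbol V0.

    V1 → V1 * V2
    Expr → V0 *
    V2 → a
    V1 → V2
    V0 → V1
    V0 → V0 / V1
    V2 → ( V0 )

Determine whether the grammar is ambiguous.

Only V0, V1, V2 are reachable from V0; ignoring the rest: The grammar is stratified — V0 handles '/' (left-recursive), V1 handles '*', V2 atoms. Each operator has a fixed associativity and precedence level, so every string has one parse.

Unambiguous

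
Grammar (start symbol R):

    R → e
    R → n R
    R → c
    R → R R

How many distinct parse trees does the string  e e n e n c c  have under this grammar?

Parse trees for e e n e n c c (showing first 6 of 30):
  [R [R e] [R [R e] [R n [R [R e] [R n [R [R c] [R c]]]]]]]
  [R [R e] [R [R e] [R n [R [R e] [R [R n [R c]] [R c]]]]]]
  [R [R e] [R [R e] [R n [R [R [R e] [R n [R c]]] [R c]]]]]
  [R [R e] [R [R e] [R [R n [R e]] [R n [R [R c] [R c]]]]]]
  [R [R e] [R [R e] [R [R n [R e]] [R [R n [R c]] [R c]]]]]
  [R [R e] [R [R e] [R [R n [R [R e] [R n [R c]]]] [R c]]]]

30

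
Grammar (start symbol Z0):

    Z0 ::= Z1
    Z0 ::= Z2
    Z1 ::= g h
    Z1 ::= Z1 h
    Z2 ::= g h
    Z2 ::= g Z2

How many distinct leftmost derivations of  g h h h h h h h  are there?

Parse trees for g h h h h h h h:
  [Z0 [Z1 [Z1 [Z1 [Z1 [Z1 [Z1 [Z1 g h] h] h] h] h] h] h]]

1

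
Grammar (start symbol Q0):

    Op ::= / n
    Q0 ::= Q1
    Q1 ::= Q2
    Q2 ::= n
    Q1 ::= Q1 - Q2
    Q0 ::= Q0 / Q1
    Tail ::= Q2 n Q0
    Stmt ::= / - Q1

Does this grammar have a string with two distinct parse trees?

Unambiguous

(Tail, Op, Stmt are unreachable from Q0, so their rules don't affect L(Q0).) Q0 → Q0 / Q1 | Q1  ;  Q1 → Q1 - Q2 | Q2  — a left-associative chain with Q2 at the bottom. Each string factors uniquely by precedence.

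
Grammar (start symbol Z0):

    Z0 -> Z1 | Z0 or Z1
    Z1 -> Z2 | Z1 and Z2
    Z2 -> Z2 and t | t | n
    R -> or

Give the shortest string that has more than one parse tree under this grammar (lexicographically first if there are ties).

length 1: no string has ≥2 trees
length 3: n and t has 2 parse trees

Two derivations of n and t:
  Z0 ⇒ Z1 ⇒ Z2 ⇒ Z2 and t ⇒ n and t
  Z0 ⇒ Z1 ⇒ Z1 and Z2 ⇒ Z2 and Z2 ⇒ n and Z2 ⇒ n and t

n and t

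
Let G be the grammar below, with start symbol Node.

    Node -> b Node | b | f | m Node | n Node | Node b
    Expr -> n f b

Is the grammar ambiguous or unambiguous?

Witness: b b

Derivation 1: Node ⇒ b Node ⇒ b b
Derivation 2: Node ⇒ Node b ⇒ b b

Two distinct leftmost derivations for the same string.

Ambiguous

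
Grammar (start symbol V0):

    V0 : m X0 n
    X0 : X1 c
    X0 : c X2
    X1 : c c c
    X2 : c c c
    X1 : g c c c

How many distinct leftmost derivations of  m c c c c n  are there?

Parse trees for m c c c c n:
  [V0 m [X0 [X1 c c c] c] n]
  [V0 m [X0 c [X2 c c c]] n]

2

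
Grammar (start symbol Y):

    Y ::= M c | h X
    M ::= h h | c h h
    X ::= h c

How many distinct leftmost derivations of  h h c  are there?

Parse trees for h h c:
  [Y [M h h] c]
  [Y h [X h c]]

2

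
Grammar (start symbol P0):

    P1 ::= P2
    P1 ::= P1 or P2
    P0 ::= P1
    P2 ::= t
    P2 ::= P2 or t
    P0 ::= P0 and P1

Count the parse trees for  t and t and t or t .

Parse trees for t and t and t or t:
  [P0 [P0 [P0 [P1 [P2 t]]] and [P1 [P2 t]]] and [P1 [P2 [P2 t] or t]]]
  [P0 [P0 [P0 [P1 [P2 t]]] and [P1 [P2 t]]] and [P1 [P1 [P2 t]] or [P2 t]]]

2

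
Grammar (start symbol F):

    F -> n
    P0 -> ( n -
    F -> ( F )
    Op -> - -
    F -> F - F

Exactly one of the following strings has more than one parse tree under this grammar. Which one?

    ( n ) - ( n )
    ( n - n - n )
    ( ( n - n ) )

( n ) - ( n ): 1 tree
( n - n - n ): 2 trees
( ( n - n ) ): 1 tree

( n - n - n )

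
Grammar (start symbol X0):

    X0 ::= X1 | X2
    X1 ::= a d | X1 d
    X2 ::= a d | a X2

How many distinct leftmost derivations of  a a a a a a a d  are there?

Parse trees for a a a a a a a d:
  [X0 [X2 a [X2 a [X2 a [X2 a [X2 a [X2 a [X2 a d]]]]]]]]

1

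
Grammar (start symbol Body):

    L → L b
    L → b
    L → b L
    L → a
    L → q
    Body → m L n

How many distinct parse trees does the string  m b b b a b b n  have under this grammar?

10

Parse trees for m b b b a b b n (showing first 6 of 10):
  [Body m [L [L [L b [L b [L b [L a]]]] b] b] n]
  [Body m [L [L b [L [L b [L b [L a]]] b]] b] n]
  [Body m [L [L b [L b [L [L b [L a]] b]]] b] n]
  [Body m [L [L b [L b [L b [L [L a] b]]]] b] n]
  [Body m [L b [L [L [L b [L b [L a]]] b] b]] n]
  [Body m [L b [L [L b [L [L b [L a]] b]] b]] n]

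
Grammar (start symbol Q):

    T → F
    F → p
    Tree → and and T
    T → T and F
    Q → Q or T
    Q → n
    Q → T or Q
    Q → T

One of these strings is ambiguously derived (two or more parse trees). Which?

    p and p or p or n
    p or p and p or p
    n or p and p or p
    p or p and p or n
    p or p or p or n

p and p or p or n: 1 tree
p or p and p or p: 4 trees
n or p and p or p: 1 tree
p or p and p or n: 1 tree
p or p or p or n: 1 tree

p or p and p or p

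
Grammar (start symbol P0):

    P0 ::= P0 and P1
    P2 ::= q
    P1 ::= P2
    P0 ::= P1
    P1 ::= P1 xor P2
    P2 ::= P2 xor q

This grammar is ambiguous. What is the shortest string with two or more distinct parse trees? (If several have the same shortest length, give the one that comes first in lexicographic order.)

length 1: no string has ≥2 trees
length 3: q xor q has 2 parse trees

Two derivations of q xor q:
  P0 ⇒ P1 ⇒ P2 ⇒ P2 xor q ⇒ q xor q
  P0 ⇒ P1 ⇒ P1 xor P2 ⇒ P2 xor P2 ⇒ q xor P2 ⇒ q xor q

q xor q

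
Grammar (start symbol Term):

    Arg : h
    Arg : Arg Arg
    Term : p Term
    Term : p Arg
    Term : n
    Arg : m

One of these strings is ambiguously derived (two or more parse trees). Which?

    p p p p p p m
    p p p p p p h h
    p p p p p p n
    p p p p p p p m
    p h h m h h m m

p p p p p p m: 1 tree
p p p p p p h h: 1 tree
p p p p p p n: 1 tree
p p p p p p p m: 1 tree
p h h m h h m m: 132 trees

p h h m h h m m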